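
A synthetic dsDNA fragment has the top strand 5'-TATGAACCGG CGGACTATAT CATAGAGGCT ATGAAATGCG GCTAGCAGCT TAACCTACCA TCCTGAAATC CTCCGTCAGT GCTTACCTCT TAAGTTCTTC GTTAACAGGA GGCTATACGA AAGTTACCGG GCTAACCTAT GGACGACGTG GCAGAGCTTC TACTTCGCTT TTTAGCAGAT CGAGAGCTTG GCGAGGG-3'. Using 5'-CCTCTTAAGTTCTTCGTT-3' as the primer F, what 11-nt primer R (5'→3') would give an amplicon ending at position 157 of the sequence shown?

5'-GCTCTGCCACG-3'

The forward primer binds at positions 86–103; the product's 3' end on the top strand is position 157.
The reverse primer anneals to the top strand over positions 147–157, i.e. to CGTGGCAGAGC.
Its sequence written 5'→3' is the reverse complement: GCTCTGCCACG.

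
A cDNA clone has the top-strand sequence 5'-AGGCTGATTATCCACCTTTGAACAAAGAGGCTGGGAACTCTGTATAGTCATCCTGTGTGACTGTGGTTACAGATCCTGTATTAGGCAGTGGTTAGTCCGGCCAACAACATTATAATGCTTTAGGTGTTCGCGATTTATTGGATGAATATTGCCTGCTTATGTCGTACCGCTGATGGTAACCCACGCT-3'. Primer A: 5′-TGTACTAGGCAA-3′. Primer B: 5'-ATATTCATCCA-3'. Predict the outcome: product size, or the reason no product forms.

No product — primer A has no binding site in the template.

Primer A (TGTACTAGGCAA) does not match the top strand, and its reverse complement TTGCCTAGTACA does not match either.
With no annealing site for primer A, no amplification occurs.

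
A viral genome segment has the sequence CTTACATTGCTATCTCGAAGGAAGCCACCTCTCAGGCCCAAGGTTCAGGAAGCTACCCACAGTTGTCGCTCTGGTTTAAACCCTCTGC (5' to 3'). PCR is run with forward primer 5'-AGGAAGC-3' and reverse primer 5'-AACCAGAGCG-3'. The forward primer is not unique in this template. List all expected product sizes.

The forward primer AGGAAGC matches the top strand at positions 19–25, 47–53.
The reverse primer's reverse complement is CGCTCTGGTT, matching at positions 67–76.
Each forward site pairs with the reverse site to give a product ending at position 76: sizes 58, 30 bp.

58 bp, 30 bp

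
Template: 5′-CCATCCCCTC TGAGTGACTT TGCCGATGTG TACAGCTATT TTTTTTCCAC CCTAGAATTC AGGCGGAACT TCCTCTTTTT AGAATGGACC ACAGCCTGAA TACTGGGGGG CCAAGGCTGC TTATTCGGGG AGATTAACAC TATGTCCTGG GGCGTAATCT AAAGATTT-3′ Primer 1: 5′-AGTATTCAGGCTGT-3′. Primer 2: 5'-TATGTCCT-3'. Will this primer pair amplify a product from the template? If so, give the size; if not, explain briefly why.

Primer 1 (AGTATTCAGGCTGT) has reverse complement ACAGCCTGAATACT, which matches the top strand at positions 91–104; primer 1 anneals to the top strand there with its 3' end pointing upstream toward position 91.
Primer 2 (TATGTCCT) matches the top strand directly at positions 141–148; it anneals to the bottom strand with its 3' end pointing downstream toward position 148.
The 3' ends diverge (primer 1 extends toward position 1, primer 2 toward position 168), so the primers never converge on a shared product.

No product — the primers' 3' ends point away from each other.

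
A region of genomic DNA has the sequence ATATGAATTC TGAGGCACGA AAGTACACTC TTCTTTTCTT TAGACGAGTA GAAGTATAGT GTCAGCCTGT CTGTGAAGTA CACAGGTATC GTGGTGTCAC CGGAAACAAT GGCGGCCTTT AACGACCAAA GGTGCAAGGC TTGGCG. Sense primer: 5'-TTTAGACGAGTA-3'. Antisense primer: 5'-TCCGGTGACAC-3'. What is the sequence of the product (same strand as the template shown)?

Scanning the template, TTTAGACGAGTA occurs at positions 39–50; this primer anneals to the bottom strand there with its 3' end pointing downstream.
Reverse complement of the reverse primer: GTGTCACCGGA. This occurs on the top strand at positions 94–104.
The product is the template from position 39 through 104 (66 bp).

5'-TTTAGACGAGTAGAAGTATAGTGTCAGCCTGTCTGTGAAGTACACAGGTATCGTGGTGTCACCGGA-3'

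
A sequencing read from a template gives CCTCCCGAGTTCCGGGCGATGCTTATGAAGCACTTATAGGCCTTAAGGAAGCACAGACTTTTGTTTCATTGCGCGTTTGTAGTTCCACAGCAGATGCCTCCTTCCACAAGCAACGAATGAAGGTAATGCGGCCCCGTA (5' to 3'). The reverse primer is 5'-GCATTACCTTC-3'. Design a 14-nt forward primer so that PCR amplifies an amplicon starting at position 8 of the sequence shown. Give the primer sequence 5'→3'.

5'-AGTTCCGGGCGATG-3'

The reverse primer's reverse complement GAAGGTAATGC matches the template at positions 119–129; the product starts at position 8.
The forward primer is identical to the top strand over positions 8–21: AGTTCCGGGCGATG.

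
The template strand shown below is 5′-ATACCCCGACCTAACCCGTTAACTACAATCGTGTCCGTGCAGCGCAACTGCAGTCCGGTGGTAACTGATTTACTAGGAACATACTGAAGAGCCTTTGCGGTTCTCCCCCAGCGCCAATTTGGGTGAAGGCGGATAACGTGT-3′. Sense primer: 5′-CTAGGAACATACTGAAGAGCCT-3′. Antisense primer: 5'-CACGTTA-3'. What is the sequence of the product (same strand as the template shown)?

Forward primer CTAGGAACATACTGAAGAGCCT is found on the top strand at positions 73–94.
Reverse complement of the reverse primer: TAACGTG. This occurs on the top strand at positions 134–140.
The product is the template from position 73 through 140 (68 bp).

5'-CTAGGAACATACTGAAGAGCCTTTGCGGTTCTCCCCCAGCGCCAATTTGGGTGAAGGCGGATAACGTG-3'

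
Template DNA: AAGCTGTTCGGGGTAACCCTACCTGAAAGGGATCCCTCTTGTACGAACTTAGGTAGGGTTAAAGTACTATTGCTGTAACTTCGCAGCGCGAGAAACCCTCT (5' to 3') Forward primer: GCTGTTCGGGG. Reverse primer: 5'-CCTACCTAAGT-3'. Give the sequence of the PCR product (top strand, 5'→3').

Forward primer GCTGTTCGGGG is found on the top strand at positions 3–13.
The reverse primer's reverse complement is ACTTAGGTAGG, which matches the template at positions 47–57.
The product is the template from position 3 through 57 (55 bp).

5'-GCTGTTCGGGGTAACCCTACCTGAAAGGGATCCCTCTTGTACGAACTTAGGTAGG-3'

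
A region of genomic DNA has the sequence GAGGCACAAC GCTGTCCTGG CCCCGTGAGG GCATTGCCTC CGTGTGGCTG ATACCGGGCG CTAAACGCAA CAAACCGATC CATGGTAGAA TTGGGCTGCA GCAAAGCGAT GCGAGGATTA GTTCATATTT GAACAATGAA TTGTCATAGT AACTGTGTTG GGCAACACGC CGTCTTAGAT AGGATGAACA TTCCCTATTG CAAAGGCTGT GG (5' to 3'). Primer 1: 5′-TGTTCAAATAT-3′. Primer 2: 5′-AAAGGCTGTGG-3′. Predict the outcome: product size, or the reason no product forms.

Primer 1 (TGTTCAAATAT) has reverse complement ATATTTGAACA, which matches the top strand at positions 125–135; primer 1 anneals to the top strand there with its 3' end pointing upstream toward position 125.
Primer 2 (AAAGGCTGTGG) matches the top strand directly at positions 202–212; it anneals to the bottom strand with its 3' end pointing downstream toward position 212.
The 3' ends diverge (primer 1 extends toward position 1, primer 2 toward position 212), so the primers never converge on a shared product.

No product — the primers' 3' ends point away from each other.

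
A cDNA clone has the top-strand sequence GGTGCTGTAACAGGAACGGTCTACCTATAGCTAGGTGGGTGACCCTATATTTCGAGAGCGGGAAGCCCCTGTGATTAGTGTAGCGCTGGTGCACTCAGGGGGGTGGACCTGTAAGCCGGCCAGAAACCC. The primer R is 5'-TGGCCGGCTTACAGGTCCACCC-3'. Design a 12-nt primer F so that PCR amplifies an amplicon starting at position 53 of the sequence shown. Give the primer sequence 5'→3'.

The reverse primer's reverse complement GGGTGGACCTGTAAGCCGGCCA matches the template at positions 101–122; the product starts at position 53.
The forward primer is identical to the top strand over positions 53–64: CGAGAGCGGGAA.

5'-CGAGAGCGGGAA-3'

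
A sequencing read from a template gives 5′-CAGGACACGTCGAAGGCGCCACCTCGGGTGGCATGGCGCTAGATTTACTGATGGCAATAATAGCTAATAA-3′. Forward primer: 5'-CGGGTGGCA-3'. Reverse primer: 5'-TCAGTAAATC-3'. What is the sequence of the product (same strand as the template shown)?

5'-CGGGTGGCATGGCGCTAGATTTACTGA-3'

Scanning the template, CGGGTGGCA occurs at positions 25–33; this primer anneals to the bottom strand there with its 3' end pointing downstream.
The reverse primer's reverse complement is GATTTACTGA, which matches the template at positions 42–51.
The product is the template from position 25 through 51 (27 bp).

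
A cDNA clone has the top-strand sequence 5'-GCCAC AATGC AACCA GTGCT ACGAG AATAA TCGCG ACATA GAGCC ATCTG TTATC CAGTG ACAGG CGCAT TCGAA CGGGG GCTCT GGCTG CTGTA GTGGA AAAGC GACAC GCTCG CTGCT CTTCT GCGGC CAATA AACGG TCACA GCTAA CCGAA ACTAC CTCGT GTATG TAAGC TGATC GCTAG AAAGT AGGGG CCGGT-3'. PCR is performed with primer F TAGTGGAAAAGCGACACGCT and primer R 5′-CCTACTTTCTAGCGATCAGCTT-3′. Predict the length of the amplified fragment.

100 bp

The forward primer matches the template at positions 94–113.
Reverse complement of the reverse primer: AAGCTGATCGCTAGAAAGTAGG. This occurs on the top strand at positions 172–193.
Amplicon spans positions 94–193: 100 bp.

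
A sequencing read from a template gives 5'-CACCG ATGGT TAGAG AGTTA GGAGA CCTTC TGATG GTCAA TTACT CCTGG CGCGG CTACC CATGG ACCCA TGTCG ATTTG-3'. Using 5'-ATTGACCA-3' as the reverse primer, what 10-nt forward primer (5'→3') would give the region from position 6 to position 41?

5'-ATGGTTAGAG-3'

The reverse primer's reverse complement TGGTCAAT matches the template at positions 34–41; the product starts at position 6.
The forward primer is identical to the top strand over positions 6–15: ATGGTTAGAG.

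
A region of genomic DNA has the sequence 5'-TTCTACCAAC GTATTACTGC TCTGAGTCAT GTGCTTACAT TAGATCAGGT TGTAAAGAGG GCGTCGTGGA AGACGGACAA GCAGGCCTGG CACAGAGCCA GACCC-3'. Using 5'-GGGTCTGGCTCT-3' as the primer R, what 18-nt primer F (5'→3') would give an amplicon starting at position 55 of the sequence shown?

The reverse primer's reverse complement AGAGCCAGACCC matches the template at positions 94–105; the product starts at position 55.
The forward primer is identical to the top strand over positions 55–72: AAGAGGGCGTCGTGGAAG.

5'-AAGAGGGCGTCGTGGAAG-3'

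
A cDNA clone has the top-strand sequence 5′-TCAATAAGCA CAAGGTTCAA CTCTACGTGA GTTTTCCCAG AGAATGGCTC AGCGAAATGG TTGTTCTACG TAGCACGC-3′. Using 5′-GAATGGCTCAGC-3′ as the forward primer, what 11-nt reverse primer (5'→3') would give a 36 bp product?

5'-CGTGCTACGTA-3'

The forward primer binds at positions 42–53, so a 36 bp product ends at position 42 + 36 − 1 = 77.
The reverse primer anneals to the top strand over positions 67–77, i.e. to TACGTAGCACG.
Its sequence written 5'→3' is the reverse complement: CGTGCTACGTA.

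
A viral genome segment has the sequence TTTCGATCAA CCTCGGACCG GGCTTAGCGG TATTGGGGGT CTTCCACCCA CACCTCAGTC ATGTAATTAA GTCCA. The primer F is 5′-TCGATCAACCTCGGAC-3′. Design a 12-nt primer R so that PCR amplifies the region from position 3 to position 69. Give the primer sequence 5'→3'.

The product's 3' end on the top strand is position 69.
The reverse primer anneals to the top strand over positions 58–69, i.e. to GTCATGTAATTA.
Its sequence written 5'→3' is the reverse complement: TAATTACATGAC.

5'-TAATTACATGAC-3'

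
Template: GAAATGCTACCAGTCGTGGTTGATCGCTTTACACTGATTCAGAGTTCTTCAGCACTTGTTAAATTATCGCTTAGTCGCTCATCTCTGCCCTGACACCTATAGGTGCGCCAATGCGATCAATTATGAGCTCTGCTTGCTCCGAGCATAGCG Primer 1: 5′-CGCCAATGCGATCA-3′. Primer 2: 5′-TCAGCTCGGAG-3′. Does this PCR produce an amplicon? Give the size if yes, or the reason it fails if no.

Primer 2 (TCAGCTCGGAG) does not match the top strand, and its reverse complement CTCCGAGCTGA does not match either.
With no annealing site for primer 2, no amplification occurs.

No product — primer 2 has no binding site in the template.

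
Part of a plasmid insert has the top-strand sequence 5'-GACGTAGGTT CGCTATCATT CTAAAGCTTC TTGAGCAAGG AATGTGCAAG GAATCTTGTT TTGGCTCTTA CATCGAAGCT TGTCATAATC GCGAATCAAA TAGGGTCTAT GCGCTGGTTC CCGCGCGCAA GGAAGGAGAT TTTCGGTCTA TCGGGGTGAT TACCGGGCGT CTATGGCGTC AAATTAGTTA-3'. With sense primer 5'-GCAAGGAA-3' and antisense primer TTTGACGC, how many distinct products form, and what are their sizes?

The forward primer GCAAGGAA matches the top strand at positions 35–42, 46–53, 127–134.
The reverse primer's reverse complement is GCGTCAAA, matching at positions 176–183.
Each forward site pairs with the reverse site to give a product ending at position 183: sizes 149, 138, 57 bp.

Three products: 149 bp, 138 bp, 57 bp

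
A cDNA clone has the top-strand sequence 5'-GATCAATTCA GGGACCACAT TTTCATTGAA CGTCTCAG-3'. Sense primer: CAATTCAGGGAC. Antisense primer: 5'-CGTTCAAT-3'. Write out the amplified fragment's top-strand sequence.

Forward primer CAATTCAGGGAC is found on the top strand at positions 4–15.
Taking the reverse complement of CGTTCAAT gives ATTGAACG, found at positions 25–32 on the template; the primer anneals here to the top strand with its 3' end pointing upstream.
The product is the template from position 4 through 32 (29 bp).

5'-CAATTCAGGGACCACATTTTCATTGAACG-3'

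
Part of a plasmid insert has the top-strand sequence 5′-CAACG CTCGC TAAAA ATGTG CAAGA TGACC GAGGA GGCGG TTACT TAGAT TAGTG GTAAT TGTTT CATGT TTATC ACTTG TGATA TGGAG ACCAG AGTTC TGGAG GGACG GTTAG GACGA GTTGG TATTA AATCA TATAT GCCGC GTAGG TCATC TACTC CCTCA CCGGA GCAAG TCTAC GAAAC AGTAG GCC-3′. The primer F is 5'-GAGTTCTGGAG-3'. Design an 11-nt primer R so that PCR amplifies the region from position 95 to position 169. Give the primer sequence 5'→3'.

The product's 3' end on the top strand is position 169.
The reverse primer anneals to the top strand over positions 159–169, i.e. to TCCCTCACCGG.
Its sequence written 5'→3' is the reverse complement: CCGGTGAGGGA.

5'-CCGGTGAGGGA-3'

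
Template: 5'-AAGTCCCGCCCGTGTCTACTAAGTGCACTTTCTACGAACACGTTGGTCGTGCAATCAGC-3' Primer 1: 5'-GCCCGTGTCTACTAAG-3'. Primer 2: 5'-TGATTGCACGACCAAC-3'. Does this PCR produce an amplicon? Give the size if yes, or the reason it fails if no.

Yes — a 50 bp product.

Primer 1 (GCCCGTGTCTACTAAG) matches the top strand at positions 8–23; it acts as a forward primer.
Primer 2's reverse complement is GTTGGTCGTGCAATCA, matching the top strand at positions 42–57; it acts as a reverse primer.
The 3' ends face each other across positions 8–57, giving a 50 bp product.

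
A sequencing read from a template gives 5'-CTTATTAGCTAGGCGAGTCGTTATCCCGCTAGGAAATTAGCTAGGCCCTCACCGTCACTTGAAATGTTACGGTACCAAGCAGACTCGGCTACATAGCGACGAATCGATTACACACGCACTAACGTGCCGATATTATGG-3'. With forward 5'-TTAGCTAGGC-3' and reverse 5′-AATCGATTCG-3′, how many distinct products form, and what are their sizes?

The forward primer TTAGCTAGGC matches the top strand at positions 5–14, 37–46.
The reverse primer's reverse complement is CGAATCGATT, matching at positions 100–109.
Each forward site pairs with the reverse site to give a product ending at position 109: sizes 105, 73 bp.

Two products: 105 bp, 73 bp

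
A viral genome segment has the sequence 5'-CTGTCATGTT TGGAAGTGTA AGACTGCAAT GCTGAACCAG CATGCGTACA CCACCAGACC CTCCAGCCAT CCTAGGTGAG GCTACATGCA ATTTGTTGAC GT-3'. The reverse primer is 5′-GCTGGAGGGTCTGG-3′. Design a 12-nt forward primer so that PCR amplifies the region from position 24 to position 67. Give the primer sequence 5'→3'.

5'-CTGCAATGCTGA-3'

The reverse primer's reverse complement CCAGACCCTCCAGC matches the template at positions 54–67; the product starts at position 24.
The forward primer is identical to the top strand over positions 24–35: CTGCAATGCTGA.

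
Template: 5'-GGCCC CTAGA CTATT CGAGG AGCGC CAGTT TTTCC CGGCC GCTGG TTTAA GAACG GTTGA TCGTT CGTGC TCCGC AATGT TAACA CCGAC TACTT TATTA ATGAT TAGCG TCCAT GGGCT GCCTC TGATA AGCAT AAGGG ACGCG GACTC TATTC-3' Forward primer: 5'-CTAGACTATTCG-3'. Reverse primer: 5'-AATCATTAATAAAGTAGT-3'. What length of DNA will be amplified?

101 bp

Scanning the template, CTAGACTATTCG occurs at positions 6–17; this primer anneals to the bottom strand there with its 3' end pointing downstream.
The reverse primer's reverse complement is ACTACTTTATTAATGATT, which matches the template at positions 89–106.
Amplicon spans positions 6–106: 101 bp.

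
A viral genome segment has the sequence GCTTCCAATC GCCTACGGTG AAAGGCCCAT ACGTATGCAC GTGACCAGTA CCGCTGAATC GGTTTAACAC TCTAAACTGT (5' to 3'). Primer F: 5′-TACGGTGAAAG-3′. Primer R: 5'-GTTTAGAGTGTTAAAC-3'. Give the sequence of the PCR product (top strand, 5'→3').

5'-TACGGTGAAAGGCCCATACGTATGCACGTGACCAGTACCGCTGAATCGGTTTAACACTCTAAAC-3'

Forward primer TACGGTGAAAG is found on the top strand at positions 14–24.
Taking the reverse complement of GTTTAGAGTGTTAAAC gives GTTTAACACTCTAAAC, found at positions 62–77 on the template; the primer anneals here to the top strand with its 3' end pointing upstream.
The product is the template from position 14 through 77 (64 bp).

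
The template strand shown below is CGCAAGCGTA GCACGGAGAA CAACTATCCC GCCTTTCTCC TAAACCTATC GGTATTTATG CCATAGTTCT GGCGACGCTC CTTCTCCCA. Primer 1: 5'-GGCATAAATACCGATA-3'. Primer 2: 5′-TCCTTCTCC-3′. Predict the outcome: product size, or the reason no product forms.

No product — the primers' 3' ends point away from each other.

Primer 1 (GGCATAAATACCGATA) has reverse complement TATCGGTATTTATGCC, which matches the top strand at positions 47–62; primer 1 anneals to the top strand there with its 3' end pointing upstream toward position 47.
Primer 2 (TCCTTCTCC) matches the top strand directly at positions 79–87; it anneals to the bottom strand with its 3' end pointing downstream toward position 87.
The 3' ends diverge (primer 1 extends toward position 1, primer 2 toward position 89), so the primers never converge on a shared product.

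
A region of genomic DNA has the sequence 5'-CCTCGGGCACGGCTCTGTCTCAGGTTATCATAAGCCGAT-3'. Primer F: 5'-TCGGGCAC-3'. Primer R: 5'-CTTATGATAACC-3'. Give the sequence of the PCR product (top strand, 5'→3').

The forward primer matches the template at positions 3–10.
Reverse complement of the reverse primer: GGTTATCATAAG. This occurs on the top strand at positions 23–34.
The product is the template from position 3 through 34 (32 bp).

5'-TCGGGCACGGCTCTGTCTCAGGTTATCATAAG-3'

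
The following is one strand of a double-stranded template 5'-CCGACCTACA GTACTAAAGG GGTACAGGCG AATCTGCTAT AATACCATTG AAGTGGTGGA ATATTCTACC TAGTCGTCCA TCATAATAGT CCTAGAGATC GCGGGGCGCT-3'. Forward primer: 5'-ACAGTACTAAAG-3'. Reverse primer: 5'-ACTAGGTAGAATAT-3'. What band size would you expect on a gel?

Scanning the template, ACAGTACTAAAG occurs at positions 8–19; this primer anneals to the bottom strand there with its 3' end pointing downstream.
Reverse complement of the reverse primer: ATATTCTACCTAGT. This occurs on the top strand at positions 61–74.
Amplicon spans positions 8–74: 67 bp.

67 bp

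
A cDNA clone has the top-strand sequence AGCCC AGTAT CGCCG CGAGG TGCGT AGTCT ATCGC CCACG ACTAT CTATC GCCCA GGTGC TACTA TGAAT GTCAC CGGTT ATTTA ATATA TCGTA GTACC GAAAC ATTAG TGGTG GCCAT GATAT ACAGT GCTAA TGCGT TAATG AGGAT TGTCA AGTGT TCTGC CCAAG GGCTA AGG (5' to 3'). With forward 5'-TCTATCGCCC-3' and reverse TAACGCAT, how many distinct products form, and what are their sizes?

The forward primer TCTATCGCCC matches the top strand at positions 28–37, 45–54.
The reverse primer's reverse complement is ATGCGTTA, matching at positions 135–142.
Each forward site pairs with the reverse site to give a product ending at position 142: sizes 115, 98 bp.

Two products: 115 bp, 98 bp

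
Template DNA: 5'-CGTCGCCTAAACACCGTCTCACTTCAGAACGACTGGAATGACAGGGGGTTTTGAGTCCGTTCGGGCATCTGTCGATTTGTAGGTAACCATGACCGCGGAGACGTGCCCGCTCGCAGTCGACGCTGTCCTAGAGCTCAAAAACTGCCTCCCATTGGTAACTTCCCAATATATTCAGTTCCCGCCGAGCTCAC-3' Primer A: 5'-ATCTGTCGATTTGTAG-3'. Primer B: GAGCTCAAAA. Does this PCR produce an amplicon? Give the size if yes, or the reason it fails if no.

Primer A (ATCTGTCGATTTGTAG) matches the top strand at positions 67–82 (3' end points downstream).
Primer B (GAGCTCAAAA) also matches the top strand directly, at positions 131–140 — its reverse complement TTTTGAGCTC is not present.
Both primers anneal to the bottom strand with 3' ends pointing the same way, so neither can prime synthesis back toward the other.

No product — both primers anneal to the same strand and extend in the same direction.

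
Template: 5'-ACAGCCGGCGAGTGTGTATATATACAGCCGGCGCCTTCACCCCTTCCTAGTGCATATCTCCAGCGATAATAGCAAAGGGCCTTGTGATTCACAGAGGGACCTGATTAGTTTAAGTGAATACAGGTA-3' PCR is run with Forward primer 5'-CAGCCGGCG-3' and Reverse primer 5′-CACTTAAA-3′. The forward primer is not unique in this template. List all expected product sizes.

115 bp, 92 bp

The forward primer CAGCCGGCG matches the top strand at positions 2–10, 25–33.
The reverse primer's reverse complement is TTTAAGTG, matching at positions 109–116.
Each forward site pairs with the reverse site to give a product ending at position 116: sizes 115, 92 bp.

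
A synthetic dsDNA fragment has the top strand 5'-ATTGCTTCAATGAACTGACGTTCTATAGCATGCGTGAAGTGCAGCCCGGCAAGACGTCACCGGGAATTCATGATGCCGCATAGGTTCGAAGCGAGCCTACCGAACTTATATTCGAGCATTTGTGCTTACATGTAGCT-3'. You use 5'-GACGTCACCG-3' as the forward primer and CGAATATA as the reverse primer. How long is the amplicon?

Scanning the template, GACGTCACCG occurs at positions 53–62; this primer anneals to the bottom strand there with its 3' end pointing downstream.
The reverse primer's reverse complement is TATATTCG, which matches the template at positions 107–114.
The product runs from position 53 to position 114, so its length is 114 − 53 + 1 = 62 bp.

62 bp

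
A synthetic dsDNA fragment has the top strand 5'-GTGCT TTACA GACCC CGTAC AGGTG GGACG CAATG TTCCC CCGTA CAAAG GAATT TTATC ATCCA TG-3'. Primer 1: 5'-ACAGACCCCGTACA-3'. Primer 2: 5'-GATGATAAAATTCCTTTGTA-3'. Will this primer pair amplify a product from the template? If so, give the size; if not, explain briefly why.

Yes — a 56 bp product.

Primer 1 (ACAGACCCCGTACA) matches the top strand at positions 8–21; it acts as a forward primer.
Primer 2's reverse complement is TACAAAGGAATTTTATCATC, matching the top strand at positions 44–63; it acts as a reverse primer.
The 3' ends face each other across positions 8–63, giving a 56 bp product.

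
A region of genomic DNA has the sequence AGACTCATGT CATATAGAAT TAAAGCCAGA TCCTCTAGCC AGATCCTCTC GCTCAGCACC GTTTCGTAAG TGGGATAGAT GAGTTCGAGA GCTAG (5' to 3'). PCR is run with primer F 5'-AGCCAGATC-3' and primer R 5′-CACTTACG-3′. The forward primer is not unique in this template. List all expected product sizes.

The forward primer AGCCAGATC matches the top strand at positions 24–32, 37–45.
The reverse primer's reverse complement is CGTAAGTG, matching at positions 65–72.
Each forward site pairs with the reverse site to give a product ending at position 72: sizes 49, 36 bp.

49 bp, 36 bp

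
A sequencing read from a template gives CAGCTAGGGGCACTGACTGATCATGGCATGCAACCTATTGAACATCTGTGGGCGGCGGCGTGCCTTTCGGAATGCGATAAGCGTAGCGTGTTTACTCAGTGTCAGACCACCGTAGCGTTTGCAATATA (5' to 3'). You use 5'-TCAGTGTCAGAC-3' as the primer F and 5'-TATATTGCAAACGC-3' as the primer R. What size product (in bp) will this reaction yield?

Forward primer TCAGTGTCAGAC is found on the top strand at positions 96–107.
Taking the reverse complement of TATATTGCAAACGC gives GCGTTTGCAATATA, found at positions 115–128 on the template; the primer anneals here to the top strand with its 3' end pointing upstream.
Amplicon spans positions 96–128: 33 bp.

33 bp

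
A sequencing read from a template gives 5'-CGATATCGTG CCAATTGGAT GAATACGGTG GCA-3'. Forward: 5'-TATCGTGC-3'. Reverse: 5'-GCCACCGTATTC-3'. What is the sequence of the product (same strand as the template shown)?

5'-TATCGTGCCAATTGGATGAATACGGTGGC-3'

Scanning the template, TATCGTGC occurs at positions 4–11; this primer anneals to the bottom strand there with its 3' end pointing downstream.
The reverse primer's reverse complement is GAATACGGTGGC, which matches the template at positions 21–32.
The product is the template from position 4 through 32 (29 bp).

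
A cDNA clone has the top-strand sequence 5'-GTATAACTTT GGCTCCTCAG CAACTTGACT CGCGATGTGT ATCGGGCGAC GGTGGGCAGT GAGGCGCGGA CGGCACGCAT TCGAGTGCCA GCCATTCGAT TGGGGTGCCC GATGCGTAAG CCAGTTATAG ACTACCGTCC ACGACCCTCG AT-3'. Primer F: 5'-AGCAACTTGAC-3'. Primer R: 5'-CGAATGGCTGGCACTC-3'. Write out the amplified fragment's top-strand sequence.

5'-AGCAACTTGACTCGCGATGTGTATCGGGCGACGGTGGGCAGTGAGGCGCGGACGGCACGCATTCGAGTGCCAGCCATTCG-3'

Forward primer AGCAACTTGAC is found on the top strand at positions 19–29.
Reverse complement of the reverse primer: GAGTGCCAGCCATTCG. This occurs on the top strand at positions 83–98.
The product is the template from position 19 through 98 (80 bp).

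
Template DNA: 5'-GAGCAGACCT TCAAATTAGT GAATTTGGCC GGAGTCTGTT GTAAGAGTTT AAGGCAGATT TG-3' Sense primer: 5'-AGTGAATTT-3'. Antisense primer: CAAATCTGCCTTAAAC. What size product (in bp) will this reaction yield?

Forward primer AGTGAATTT is found on the top strand at positions 18–26.
Taking the reverse complement of CAAATCTGCCTTAAAC gives GTTTAAGGCAGATTTG, found at positions 47–62 on the template; the primer anneals here to the top strand with its 3' end pointing upstream.
Product length = (reverse-primer end) − (forward-primer start) + 1 = 62 − 18 + 1 = 45 bp.

45 bp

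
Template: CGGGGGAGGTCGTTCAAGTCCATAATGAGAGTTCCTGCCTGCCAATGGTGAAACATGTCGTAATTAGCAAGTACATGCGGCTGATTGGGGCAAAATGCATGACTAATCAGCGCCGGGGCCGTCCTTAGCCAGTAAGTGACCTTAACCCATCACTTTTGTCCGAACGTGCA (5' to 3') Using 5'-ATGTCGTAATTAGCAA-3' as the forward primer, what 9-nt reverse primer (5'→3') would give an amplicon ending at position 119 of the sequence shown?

The forward primer binds at positions 55–70; the product's 3' end on the top strand is position 119.
The reverse primer anneals to the top strand over positions 111–119, i.e. to CGCCGGGGC.
Its sequence written 5'→3' is the reverse complement: GCCCCGGCG.

5'-GCCCCGGCG-3'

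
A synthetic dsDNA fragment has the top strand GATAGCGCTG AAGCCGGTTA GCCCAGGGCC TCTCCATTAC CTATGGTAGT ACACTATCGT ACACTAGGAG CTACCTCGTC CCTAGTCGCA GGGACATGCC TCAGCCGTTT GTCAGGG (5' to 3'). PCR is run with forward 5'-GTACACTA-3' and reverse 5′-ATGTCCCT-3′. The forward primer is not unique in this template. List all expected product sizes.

The forward primer GTACACTA matches the top strand at positions 49–56, 59–66.
The reverse primer's reverse complement is AGGGACAT, matching at positions 90–97.
Each forward site pairs with the reverse site to give a product ending at position 97: sizes 49, 39 bp.

49 bp, 39 bp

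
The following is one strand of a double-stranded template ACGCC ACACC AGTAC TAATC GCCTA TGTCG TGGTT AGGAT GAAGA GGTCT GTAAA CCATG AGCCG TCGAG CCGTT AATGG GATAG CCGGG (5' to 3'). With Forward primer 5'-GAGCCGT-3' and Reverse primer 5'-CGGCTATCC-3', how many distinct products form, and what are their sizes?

Two products: 29 bp, 21 bp

The forward primer GAGCCGT matches the top strand at positions 60–66, 68–74.
The reverse primer's reverse complement is GGATAGCCG, matching at positions 80–88.
Each forward site pairs with the reverse site to give a product ending at position 88: sizes 29, 21 bp.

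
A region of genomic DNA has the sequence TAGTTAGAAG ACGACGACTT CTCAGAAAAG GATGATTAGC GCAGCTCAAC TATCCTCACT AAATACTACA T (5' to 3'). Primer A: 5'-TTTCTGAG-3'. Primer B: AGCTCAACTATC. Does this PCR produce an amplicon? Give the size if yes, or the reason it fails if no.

No product — the primers' 3' ends point away from each other.

Primer A (TTTCTGAG) has reverse complement CTCAGAAA, which matches the top strand at positions 21–28; primer A anneals to the top strand there with its 3' end pointing upstream toward position 21.
Primer B (AGCTCAACTATC) matches the top strand directly at positions 43–54; it anneals to the bottom strand with its 3' end pointing downstream toward position 54.
The 3' ends diverge (primer A extends toward position 1, primer B toward position 71), so the primers never converge on a shared product.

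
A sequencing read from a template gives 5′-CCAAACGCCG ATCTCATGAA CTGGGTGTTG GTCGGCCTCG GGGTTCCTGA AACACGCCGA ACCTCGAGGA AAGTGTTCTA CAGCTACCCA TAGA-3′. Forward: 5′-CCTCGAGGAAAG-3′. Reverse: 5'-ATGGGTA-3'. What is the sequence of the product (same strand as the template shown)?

Scanning the template, CCTCGAGGAAAG occurs at positions 62–73; this primer anneals to the bottom strand there with its 3' end pointing downstream.
Reverse complement of the reverse primer: TACCCAT. This occurs on the top strand at positions 85–91.
The product is the template from position 62 through 91 (30 bp).

5'-CCTCGAGGAAAGTGTTCTACAGCTACCCAT-3'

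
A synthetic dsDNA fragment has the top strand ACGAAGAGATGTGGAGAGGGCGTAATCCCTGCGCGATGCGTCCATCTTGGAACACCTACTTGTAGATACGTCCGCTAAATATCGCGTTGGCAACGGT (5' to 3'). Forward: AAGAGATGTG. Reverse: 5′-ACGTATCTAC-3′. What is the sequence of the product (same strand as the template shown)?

5'-AAGAGATGTGGAGAGGGCGTAATCCCTGCGCGATGCGTCCATCTTGGAACACCTACTTGTAGATACGT-3'

Scanning the template, AAGAGATGTG occurs at positions 4–13; this primer anneals to the bottom strand there with its 3' end pointing downstream.
Reverse complement of the reverse primer: GTAGATACGT. This occurs on the top strand at positions 62–71.
The product is the template from position 4 through 71 (68 bp).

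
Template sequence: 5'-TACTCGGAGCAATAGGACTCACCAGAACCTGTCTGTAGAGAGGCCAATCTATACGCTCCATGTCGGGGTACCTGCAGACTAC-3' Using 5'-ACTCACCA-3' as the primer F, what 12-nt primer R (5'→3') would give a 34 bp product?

The forward primer binds at positions 17–24, so a 34 bp product ends at position 17 + 34 − 1 = 50.
The reverse primer anneals to the top strand over positions 39–50, i.e. to AGAGGCCAATCT.
Its sequence written 5'→3' is the reverse complement: AGATTGGCCTCT.

5'-AGATTGGCCTCT-3'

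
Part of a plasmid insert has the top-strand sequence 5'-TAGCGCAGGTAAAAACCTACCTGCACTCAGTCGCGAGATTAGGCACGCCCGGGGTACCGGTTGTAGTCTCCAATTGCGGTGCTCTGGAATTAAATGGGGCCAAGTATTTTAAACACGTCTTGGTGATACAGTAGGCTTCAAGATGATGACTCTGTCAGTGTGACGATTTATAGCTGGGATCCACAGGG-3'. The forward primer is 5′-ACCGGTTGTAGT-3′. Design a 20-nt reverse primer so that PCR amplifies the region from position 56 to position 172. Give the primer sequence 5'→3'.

The product's 3' end on the top strand is position 172.
The reverse primer anneals to the top strand over positions 153–172, i.e. to TGTCAGTGTGACGATTTATA.
Its sequence written 5'→3' is the reverse complement: TATAAATCGTCACACTGACA.

5'-TATAAATCGTCACACTGACA-3'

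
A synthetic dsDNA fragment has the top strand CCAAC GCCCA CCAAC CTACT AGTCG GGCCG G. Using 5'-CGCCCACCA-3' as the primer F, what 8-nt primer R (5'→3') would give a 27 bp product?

The forward primer binds at positions 5–13, so a 27 bp product ends at position 5 + 27 − 1 = 31.
The reverse primer anneals to the top strand over positions 24–31, i.e. to CGGGCCGG.
Its sequence written 5'→3' is the reverse complement: CCGGCCCG.

5'-CCGGCCCG-3'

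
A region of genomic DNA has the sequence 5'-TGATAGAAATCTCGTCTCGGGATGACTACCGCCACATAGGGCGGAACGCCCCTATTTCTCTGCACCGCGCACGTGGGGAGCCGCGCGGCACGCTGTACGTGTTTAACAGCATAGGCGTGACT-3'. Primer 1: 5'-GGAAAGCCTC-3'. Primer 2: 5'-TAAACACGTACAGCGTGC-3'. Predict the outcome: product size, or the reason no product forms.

No product — primer 1 has no binding site in the template.

Primer 1 (GGAAAGCCTC) does not match the top strand, and its reverse complement GAGGCTTTCC does not match either.
With no annealing site for primer 1, no amplification occurs.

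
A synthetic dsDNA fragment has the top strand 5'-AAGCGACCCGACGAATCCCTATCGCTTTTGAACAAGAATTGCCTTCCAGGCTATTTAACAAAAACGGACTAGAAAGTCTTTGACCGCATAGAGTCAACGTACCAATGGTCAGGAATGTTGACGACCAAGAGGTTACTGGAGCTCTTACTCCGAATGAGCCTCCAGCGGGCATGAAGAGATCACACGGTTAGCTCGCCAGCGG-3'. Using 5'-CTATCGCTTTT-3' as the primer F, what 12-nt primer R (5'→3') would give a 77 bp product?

The forward primer binds at positions 19–29, so a 77 bp product ends at position 19 + 77 − 1 = 95.
The reverse primer anneals to the top strand over positions 84–95, i.e. to CCGCATAGAGTC.
Its sequence written 5'→3' is the reverse complement: GACTCTATGCGG.

5'-GACTCTATGCGG-3'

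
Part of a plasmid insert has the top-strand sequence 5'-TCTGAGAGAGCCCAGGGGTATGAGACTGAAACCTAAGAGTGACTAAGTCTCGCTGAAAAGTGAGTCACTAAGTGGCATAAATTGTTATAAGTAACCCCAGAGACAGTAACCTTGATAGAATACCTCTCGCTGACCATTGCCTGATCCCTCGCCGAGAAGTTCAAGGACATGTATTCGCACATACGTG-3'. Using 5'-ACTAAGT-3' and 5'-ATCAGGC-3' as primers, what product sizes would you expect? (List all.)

104 bp, 79 bp

The forward primer ACTAAGT matches the top strand at positions 42–48, 67–73.
The reverse primer's reverse complement is GCCTGAT, matching at positions 139–145.
Each forward site pairs with the reverse site to give a product ending at position 145: sizes 104, 79 bp.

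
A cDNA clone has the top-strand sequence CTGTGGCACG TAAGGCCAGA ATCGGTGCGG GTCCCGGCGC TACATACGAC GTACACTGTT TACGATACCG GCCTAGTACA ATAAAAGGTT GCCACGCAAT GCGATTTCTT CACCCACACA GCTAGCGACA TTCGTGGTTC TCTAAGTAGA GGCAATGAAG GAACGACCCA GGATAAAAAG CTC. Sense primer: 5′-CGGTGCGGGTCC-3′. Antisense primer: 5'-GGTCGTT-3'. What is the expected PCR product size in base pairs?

146 bp

Forward primer CGGTGCGGGTCC is found on the top strand at positions 23–34.
Taking the reverse complement of GGTCGTT gives AACGACC, found at positions 162–168 on the template; the primer anneals here to the top strand with its 3' end pointing upstream.
Amplicon spans positions 23–168: 146 bp.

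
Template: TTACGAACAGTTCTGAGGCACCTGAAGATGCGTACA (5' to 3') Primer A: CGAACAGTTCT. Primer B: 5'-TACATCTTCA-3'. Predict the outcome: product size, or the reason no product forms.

Primer B (TACATCTTCA) does not match the top strand, and its reverse complement TGAAGATGTA does not match either.
With no annealing site for primer B, no amplification occurs.

No product — primer B has no binding site in the template.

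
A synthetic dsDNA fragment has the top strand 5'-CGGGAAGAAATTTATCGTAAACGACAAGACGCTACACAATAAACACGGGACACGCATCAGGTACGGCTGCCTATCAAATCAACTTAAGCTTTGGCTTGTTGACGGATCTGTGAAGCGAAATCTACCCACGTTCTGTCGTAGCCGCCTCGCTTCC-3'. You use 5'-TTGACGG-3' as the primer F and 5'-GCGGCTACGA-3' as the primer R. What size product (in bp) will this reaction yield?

47 bp

Scanning the template, TTGACGG occurs at positions 99–105; this primer anneals to the bottom strand there with its 3' end pointing downstream.
Taking the reverse complement of GCGGCTACGA gives TCGTAGCCGC, found at positions 136–145 on the template; the primer anneals here to the top strand with its 3' end pointing upstream.
Amplicon spans positions 99–145: 47 bp.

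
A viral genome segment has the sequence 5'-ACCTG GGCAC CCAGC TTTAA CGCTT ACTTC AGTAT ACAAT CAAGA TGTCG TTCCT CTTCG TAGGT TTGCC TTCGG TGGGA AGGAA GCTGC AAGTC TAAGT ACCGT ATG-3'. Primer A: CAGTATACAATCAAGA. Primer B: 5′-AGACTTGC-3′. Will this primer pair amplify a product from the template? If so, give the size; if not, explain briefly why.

Primer A (CAGTATACAATCAAGA) matches the top strand at positions 30–45; it acts as a forward primer.
Primer B's reverse complement is GCAAGTCT, matching the top strand at positions 89–96; it acts as a reverse primer.
The 3' ends face each other across positions 30–96, giving a 67 bp product.

Yes — a 67 bp product.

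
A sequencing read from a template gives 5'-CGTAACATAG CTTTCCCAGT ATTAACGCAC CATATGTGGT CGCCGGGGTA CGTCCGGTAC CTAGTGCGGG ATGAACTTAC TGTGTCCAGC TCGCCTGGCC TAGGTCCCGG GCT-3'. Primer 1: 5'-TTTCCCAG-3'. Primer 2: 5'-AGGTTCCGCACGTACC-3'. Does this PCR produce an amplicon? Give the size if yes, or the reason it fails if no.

Primer 2 (AGGTTCCGCACGTACC) does not match the top strand, and its reverse complement GGTACGTGCGGAACCT does not match either.
With no annealing site for primer 2, no amplification occurs.

No product — primer 2 has no binding site in the template.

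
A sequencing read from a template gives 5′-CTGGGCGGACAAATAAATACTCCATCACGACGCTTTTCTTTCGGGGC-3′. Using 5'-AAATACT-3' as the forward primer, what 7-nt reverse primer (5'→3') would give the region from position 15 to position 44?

The product's 3' end on the top strand is position 44.
The reverse primer anneals to the top strand over positions 38–44, i.e. to CTTTCGG.
Its sequence written 5'→3' is the reverse complement: CCGAAAG.

5'-CCGAAAG-3'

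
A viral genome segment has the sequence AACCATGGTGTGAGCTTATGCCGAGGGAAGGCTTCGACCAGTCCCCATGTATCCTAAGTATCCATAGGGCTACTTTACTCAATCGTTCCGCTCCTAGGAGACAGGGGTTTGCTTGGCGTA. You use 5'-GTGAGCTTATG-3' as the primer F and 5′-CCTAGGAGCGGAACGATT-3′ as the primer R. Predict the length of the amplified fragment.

Forward primer GTGAGCTTATG is found on the top strand at positions 10–20.
The reverse primer's reverse complement is AATCGTTCCGCTCCTAGG, which matches the template at positions 81–98.
Product length = (reverse-primer end) − (forward-primer start) + 1 = 98 − 10 + 1 = 89 bp.

89 bp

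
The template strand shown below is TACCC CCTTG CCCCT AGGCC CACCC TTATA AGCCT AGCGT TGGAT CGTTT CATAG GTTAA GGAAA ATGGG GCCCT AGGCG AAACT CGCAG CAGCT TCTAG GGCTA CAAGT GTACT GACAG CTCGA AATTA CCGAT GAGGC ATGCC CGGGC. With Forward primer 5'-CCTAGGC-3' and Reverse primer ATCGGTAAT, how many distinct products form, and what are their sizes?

Two products: 123 bp, 63 bp

The forward primer CCTAGGC matches the top strand at positions 13–19, 73–79.
The reverse primer's reverse complement is ATTACCGAT, matching at positions 127–135.
Each forward site pairs with the reverse site to give a product ending at position 135: sizes 123, 63 bp.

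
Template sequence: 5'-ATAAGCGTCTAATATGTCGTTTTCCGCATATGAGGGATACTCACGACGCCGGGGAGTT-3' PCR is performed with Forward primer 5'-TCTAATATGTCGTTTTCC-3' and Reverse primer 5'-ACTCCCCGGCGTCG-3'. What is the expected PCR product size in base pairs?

Scanning the template, TCTAATATGTCGTTTTCC occurs at positions 8–25; this primer anneals to the bottom strand there with its 3' end pointing downstream.
Taking the reverse complement of ACTCCCCGGCGTCG gives CGACGCCGGGGAGT, found at positions 44–57 on the template; the primer anneals here to the top strand with its 3' end pointing upstream.
The product runs from position 8 to position 57, so its length is 57 − 8 + 1 = 50 bp.

50 bp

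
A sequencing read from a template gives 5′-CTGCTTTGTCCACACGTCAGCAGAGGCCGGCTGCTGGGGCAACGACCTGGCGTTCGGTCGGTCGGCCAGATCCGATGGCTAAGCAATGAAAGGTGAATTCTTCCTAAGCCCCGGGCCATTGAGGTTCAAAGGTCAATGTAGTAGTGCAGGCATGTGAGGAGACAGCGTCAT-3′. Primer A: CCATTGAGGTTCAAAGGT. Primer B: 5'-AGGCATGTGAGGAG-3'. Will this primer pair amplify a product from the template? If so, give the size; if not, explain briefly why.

No product — both primers anneal to the same strand and extend in the same direction.

Primer A (CCATTGAGGTTCAAAGGT) matches the top strand at positions 116–133 (3' end points downstream).
Primer B (AGGCATGTGAGGAG) also matches the top strand directly, at positions 148–161 — its reverse complement CTCCTCACATGCCT is not present.
Both primers anneal to the bottom strand with 3' ends pointing the same way, so neither can prime synthesis back toward the other.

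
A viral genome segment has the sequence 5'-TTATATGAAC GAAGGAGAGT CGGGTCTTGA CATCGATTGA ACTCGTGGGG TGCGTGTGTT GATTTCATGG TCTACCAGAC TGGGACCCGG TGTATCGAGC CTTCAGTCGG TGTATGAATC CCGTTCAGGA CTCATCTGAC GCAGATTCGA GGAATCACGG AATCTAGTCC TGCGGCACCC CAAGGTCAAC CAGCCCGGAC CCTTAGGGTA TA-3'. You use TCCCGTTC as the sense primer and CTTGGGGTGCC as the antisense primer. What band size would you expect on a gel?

66 bp

Forward primer TCCCGTTC is found on the top strand at positions 119–126.
The reverse primer's reverse complement is GGCACCCCAAG, which matches the template at positions 174–184.
Amplicon spans positions 119–184: 66 bp.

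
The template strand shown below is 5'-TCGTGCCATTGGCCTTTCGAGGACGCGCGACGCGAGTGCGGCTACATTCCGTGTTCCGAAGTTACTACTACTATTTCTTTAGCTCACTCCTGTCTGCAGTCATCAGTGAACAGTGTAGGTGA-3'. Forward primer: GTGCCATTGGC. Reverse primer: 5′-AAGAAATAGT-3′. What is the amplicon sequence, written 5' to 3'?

5'-GTGCCATTGGCCTTTCGAGGACGCGCGACGCGAGTGCGGCTACATTCCGTGTTCCGAAGTTACTACTACTATTTCTT-3'

Scanning the template, GTGCCATTGGC occurs at positions 3–13; this primer anneals to the bottom strand there with its 3' end pointing downstream.
Reverse complement of the reverse primer: ACTATTTCTT. This occurs on the top strand at positions 70–79.
The product is the template from position 3 through 79 (77 bp).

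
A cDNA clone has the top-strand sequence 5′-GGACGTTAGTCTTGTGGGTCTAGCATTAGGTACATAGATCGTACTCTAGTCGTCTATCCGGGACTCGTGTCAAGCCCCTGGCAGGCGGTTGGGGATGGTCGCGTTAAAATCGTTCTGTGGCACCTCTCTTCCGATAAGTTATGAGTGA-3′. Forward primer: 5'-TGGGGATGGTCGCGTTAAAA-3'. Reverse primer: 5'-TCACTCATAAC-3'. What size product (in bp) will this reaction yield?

59 bp

Scanning the template, TGGGGATGGTCGCGTTAAAA occurs at positions 90–109; this primer anneals to the bottom strand there with its 3' end pointing downstream.
Reverse complement of the reverse primer: GTTATGAGTGA. This occurs on the top strand at positions 138–148.
Product length = (reverse-primer end) − (forward-primer start) + 1 = 148 − 90 + 1 = 59 bp.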